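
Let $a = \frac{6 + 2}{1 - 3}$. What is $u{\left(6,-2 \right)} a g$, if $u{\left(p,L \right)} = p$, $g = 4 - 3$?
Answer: $-24$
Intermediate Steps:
$a = -4$ ($a = \frac{8}{-2} = 8 \left(- \frac{1}{2}\right) = -4$)
$g = 1$ ($g = 4 - 3 = 1$)
$u{\left(6,-2 \right)} a g = 6 \left(-4\right) 1 = \left(-24\right) 1 = -24$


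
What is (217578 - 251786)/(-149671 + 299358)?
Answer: -34208/149687 ≈ -0.22853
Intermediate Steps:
(217578 - 251786)/(-149671 + 299358) = -34208/149687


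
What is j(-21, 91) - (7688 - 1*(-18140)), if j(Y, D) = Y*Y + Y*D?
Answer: -27298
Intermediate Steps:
j(Y, D) = Y² + D*Y
j(-21, 91) - (7688 - 1*(-18140)) = -21*(91 - 21) - (7688 - 1*(-18140)) = -21*70 - (7688 + 18140) = -1470 - 1*25828 = -1470 - 25828 = -27298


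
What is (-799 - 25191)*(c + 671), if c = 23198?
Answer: -620355310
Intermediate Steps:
(-799 - 25191)*(c + 671) = (-799 - 25191)*(23198 + 671) = -25990*23869 = -620355310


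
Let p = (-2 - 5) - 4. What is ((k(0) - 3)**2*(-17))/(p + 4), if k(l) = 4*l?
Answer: 153/7 ≈ 21.857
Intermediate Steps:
p = -11 (p = -7 - 4 = -11)
((k(0) - 3)**2*(-17))/(p + 4) = ((4*0 - 3)**2*(-17))/(-11 + 4) = ((0 - 3)**2*(-17))/(-7) = ((-3)**2*(-17))*(-1/7) = (9*(-17))*(-1/7) = -153*(-1/7) = 153/7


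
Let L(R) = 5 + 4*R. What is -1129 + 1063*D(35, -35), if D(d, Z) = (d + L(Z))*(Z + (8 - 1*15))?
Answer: 4463471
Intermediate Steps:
D(d, Z) = (-7 + Z)*(5 + d + 4*Z) (D(d, Z) = (d + (5 + 4*Z))*(Z + (8 - 1*15)) = (5 + d + 4*Z)*(Z + (8 - 15)) = (5 + d + 4*Z)*(Z - 7) = (5 + d + 4*Z)*(-7 + Z) = (-7 + Z)*(5 + d + 4*Z))
-1129 + 1063*D(35, -35) = -1129 + 1063*(-35 - 23*(-35) - 7*35 + 4*(-35)**2 - 35*35) = -1129 + 1063*(-35 + 805 - 245 + 4*1225 - 1225) = -1129 + 1063*(-35 + 805 - 245 + 4900 - 1225) = -1129 + 1063*4200 = -1129 + 4464600 = 4463471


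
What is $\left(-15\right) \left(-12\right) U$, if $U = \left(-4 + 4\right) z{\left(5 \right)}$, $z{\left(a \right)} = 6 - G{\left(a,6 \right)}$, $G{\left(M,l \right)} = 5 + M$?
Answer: $0$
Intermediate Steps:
$z{\left(a \right)} = 1 - a$ ($z{\left(a \right)} = 6 - \left(5 + a\right) = 1 - a$)
$U = 0$ ($U = \left(-4 + 4\right) \left(1 - 5\right) = 0 \left(1 - 5\right) = 0 \left(-4\right) = 0$)
$\left(-15\right) \left(-12\right) U = \left(-15\right) \left(-12\right) 0 = 180 \cdot 0 = 0$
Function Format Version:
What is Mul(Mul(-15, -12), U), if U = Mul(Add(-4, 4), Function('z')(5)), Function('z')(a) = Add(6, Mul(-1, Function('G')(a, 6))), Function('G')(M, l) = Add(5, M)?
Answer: 0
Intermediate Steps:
Function('z')(a) = Add(1, Mul(-1, a)) (Function('z')(a) = Add(6, Mul(-1, Add(5, a))) = Add(6, Add(-5, Mul(-1, a))) = Add(1, Mul(-1, a)))
U = 0 (U = Mul(Add(-4, 4), Add(1, Mul(-1, 5))) = Mul(0, Add(1, -5)) = Mul(0, -4) = 0)
Mul(Mul(-15, -12), U) = Mul(Mul(-15, -12), 0) = Mul(180, 0) = 0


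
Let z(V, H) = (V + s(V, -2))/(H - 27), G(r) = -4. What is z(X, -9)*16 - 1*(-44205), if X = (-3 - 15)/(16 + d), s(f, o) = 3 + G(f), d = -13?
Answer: 397873/9 ≈ 44208.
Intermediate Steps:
s(f, o) = -1 (s(f, o) = 3 - 4 = -1)
X = -6 (X = (-3 - 15)/(16 - 13) = -18/3 = -18*⅓ = -6)
z(V, H) = (-1 + V)/(-27 + H) (z(V, H) = (V - 1)/(H - 27) = (-1 + V)/(-27 + H))
z(X, -9)*16 - 1*(-44205) = ((-1 - 6)/(-27 - 9))*16 - 1*(-44205) = (-7/(-36))*16 + 44205 = -1/36*(-7)*16 + 44205 = (7/36)*16 + 44205 = 28/9 + 44205 = 397873/9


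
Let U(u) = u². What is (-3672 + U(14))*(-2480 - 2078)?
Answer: 15843608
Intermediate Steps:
(-3672 + U(14))*(-2480 - 2078) = (-3672 + 14²)*(-2480 - 2078) = (-3672 + 196)*(-4558) = -3476*(-4558) = 15843608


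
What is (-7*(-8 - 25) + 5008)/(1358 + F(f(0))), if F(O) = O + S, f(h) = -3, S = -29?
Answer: 403/102 ≈ 3.9510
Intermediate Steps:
F(O) = -29 + O (F(O) = O - 29 = -29 + O)
(-7*(-8 - 25) + 5008)/(1358 + F(f(0))) = (-7*(-8 - 25) + 5008)/(1358 + (-29 - 3)) = (-7*(-33) + 5008)/(1358 - 32) = (231 + 5008)/1326 = 5239*(1/1326) = 403/102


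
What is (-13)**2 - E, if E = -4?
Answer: 173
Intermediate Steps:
(-13)**2 - E = (-13)**2 - 1*(-4) = 169 + 4 = 173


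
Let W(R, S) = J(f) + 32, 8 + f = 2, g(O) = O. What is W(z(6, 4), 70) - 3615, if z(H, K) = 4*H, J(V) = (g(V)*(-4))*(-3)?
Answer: -3655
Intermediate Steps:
f = -6 (f = -8 + 2 = -6)
J(V) = 12*V (J(V) = (V*(-4))*(-3) = -4*V*(-3) = 12*V)
W(R, S) = -40 (W(R, S) = 12*(-6) + 32 = -72 + 32 = -40)
W(z(6, 4), 70) - 3615 = -40 - 3615 = -3655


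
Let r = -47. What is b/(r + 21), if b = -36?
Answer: 18/13 ≈ 1.3846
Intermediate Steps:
b/(r + 21) = -36/(-47 + 21) = -36/(-26) = -1/26*(-36) = 18/13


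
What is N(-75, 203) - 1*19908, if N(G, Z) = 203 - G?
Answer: -19630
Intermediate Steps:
N(-75, 203) - 1*19908 = (203 - 1*(-75)) - 1*19908 = (203 + 75) - 19908 = 278 - 19908 = -19630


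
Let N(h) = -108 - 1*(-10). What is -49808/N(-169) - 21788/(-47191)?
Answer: 1176312276/2312359 ≈ 508.71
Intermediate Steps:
N(h) = -98 (N(h) = -108 + 10 = -98)
-49808/N(-169) - 21788/(-47191) = -49808/(-98) - 21788/(-47191) = -49808*(-1/98) - 21788*(-1/47191) = 24904/49 + 21788/47191 = 1176312276/2312359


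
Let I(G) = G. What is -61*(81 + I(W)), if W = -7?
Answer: -4514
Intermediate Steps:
-61*(81 + I(W)) = -61*(81 - 7) = -61*74 = -4514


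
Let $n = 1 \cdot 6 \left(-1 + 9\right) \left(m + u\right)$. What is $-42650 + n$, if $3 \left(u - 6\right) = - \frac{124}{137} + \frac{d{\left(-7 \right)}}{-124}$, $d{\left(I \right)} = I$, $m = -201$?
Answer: $- \frac{220944138}{4247} \approx -52024.0$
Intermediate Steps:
$u = \frac{291367}{50964}$ ($u = 6 + \frac{- \frac{124}{137} - \frac{7}{-124}}{3} = 6 + \frac{\left(-124\right) \frac{1}{137} - - \frac{7}{124}}{3} = 6 + \frac{- \frac{124}{137} + \frac{7}{124}}{3} = 6 + \frac{1}{3} \left(- \frac{14417}{16988}\right) = 6 - \frac{14417}{50964} = \frac{291367}{50964} \approx 5.7171$)
$n = - \frac{39809588}{4247}$ ($n = 1 \cdot 6 \left(-1 + 9\right) \left(-201 + \frac{291367}{50964}\right) = 6 \cdot 8 \left(- \frac{9952397}{50964}\right) = 48 \left(- \frac{9952397}{50964}\right) = - \frac{39809588}{4247} \approx -9373.6$)
$-42650 + n = -42650 - \frac{39809588}{4247} = - \frac{220944138}{4247}$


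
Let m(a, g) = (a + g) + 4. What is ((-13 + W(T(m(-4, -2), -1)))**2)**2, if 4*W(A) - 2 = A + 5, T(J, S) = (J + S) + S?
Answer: 5764801/256 ≈ 22519.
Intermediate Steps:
m(a, g) = 4 + a + g
T(J, S) = J + 2*S
W(A) = 7/4 + A/4 (W(A) = 1/2 + (A + 5)/4 = 1/2 + (5 + A)/4 = 1/2 + (5/4 + A/4) = 7/4 + A/4)
((-13 + W(T(m(-4, -2), -1)))**2)**2 = ((-13 + (7/4 + ((4 - 4 - 2) + 2*(-1))/4))**2)**2 = ((-13 + (7/4 + (-2 - 2)/4))**2)**2 = ((-13 + (7/4 + (1/4)*(-4)))**2)**2 = ((-13 + (7/4 - 1))**2)**2 = ((-13 + 3/4)**2)**2 = ((-49/4)**2)**2 = (2401/16)**2 = 5764801/256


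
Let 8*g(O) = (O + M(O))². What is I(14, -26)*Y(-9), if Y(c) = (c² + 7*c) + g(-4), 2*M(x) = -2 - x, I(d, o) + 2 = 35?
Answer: 5049/8 ≈ 631.13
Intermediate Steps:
I(d, o) = 33 (I(d, o) = -2 + 35 = 33)
M(x) = -1 - x/2 (M(x) = (-2 - x)/2 = -1 - x/2)
g(O) = (-1 + O/2)²/8 (g(O) = (O + (-1 - O/2))²/8 = (-1 + O/2)²/8)
Y(c) = 9/8 + c² + 7*c (Y(c) = (c² + 7*c) + (-2 - 4)²/32 = (c² + 7*c) + (1/32)*(-6)² = (c² + 7*c) + (1/32)*36 = (c² + 7*c) + 9/8 = 9/8 + c² + 7*c)
I(14, -26)*Y(-9) = 33*(9/8 + (-9)² + 7*(-9)) = 33*(9/8 + 81 - 63) = 33*(153/8) = 5049/8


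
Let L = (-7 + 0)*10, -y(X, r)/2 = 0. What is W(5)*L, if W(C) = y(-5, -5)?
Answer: 0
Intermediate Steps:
y(X, r) = 0 (y(X, r) = -2*0 = 0)
W(C) = 0
L = -70 (L = -7*10 = -70)
W(5)*L = 0*(-70) = 0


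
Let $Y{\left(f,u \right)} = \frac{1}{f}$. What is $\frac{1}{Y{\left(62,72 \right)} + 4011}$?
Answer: $\frac{62}{248683} \approx 0.00024931$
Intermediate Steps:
$\frac{1}{Y{\left(62,72 \right)} + 4011} = \frac{1}{\frac{1}{62} + 4011} = \frac{1}{\frac{248683}{62}} = \frac{62}{248683}$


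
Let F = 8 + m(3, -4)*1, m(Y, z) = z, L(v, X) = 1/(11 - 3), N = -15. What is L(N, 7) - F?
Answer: -31/8 ≈ -3.8750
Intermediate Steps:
L(v, X) = 1/8
F = 4 (F = 8 - 4*1 = 8 - 4 = 4)
L(N, 7) - F = 1/8 - 1*4 = 1/8 - 4 = -31/8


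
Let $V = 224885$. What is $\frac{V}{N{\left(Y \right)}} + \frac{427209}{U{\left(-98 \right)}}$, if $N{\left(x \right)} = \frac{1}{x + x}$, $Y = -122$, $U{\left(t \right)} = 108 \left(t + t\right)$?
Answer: $- \frac{387176551043}{7056} \approx -5.4872 \cdot 10^{7}$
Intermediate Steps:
$U{\left(t \right)} = 216 t$ ($U{\left(t \right)} = 108 \cdot 2 t = 216 t$)
$N{\left(x \right)} = \frac{1}{2 x}$
$\frac{V}{N{\left(Y \right)}} + \frac{427209}{U{\left(-98 \right)}} = \frac{224885}{\frac{1}{2} \frac{1}{-122}} + \frac{427209}{216 \left(-98\right)} = \frac{224885}{\frac{1}{2} \left(- \frac{1}{122}\right)} + \frac{427209}{-21168} = \frac{224885}{- \frac{1}{244}} + 427209 \left(- \frac{1}{21168}\right) = 224885 \left(-244\right) - \frac{142403}{7056} = -54871940 - \frac{142403}{7056} = - \frac{387176551043}{7056}$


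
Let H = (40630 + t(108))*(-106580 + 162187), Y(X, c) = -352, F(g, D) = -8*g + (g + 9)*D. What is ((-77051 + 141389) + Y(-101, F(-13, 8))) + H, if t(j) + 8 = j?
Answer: 2264937096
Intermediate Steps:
t(j) = -8 + j
F(g, D) = -8*g + D*(9 + g) (F(g, D) = -8*g + (9 + g)*D = -8*g + D*(9 + g))
H = 2264873110 (H = (40630 + (-8 + 108))*(-106580 + 162187) = (40630 + 100)*55607 = 40730*55607 = 2264873110)
((-77051 + 141389) + Y(-101, F(-13, 8))) + H = ((-77051 + 141389) - 352) + 2264873110 = (64338 - 352) + 2264873110 = 63986 + 2264873110 = 2264937096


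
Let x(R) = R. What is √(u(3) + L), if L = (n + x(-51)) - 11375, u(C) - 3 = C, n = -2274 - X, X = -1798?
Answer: 2*I*√2974 ≈ 109.07*I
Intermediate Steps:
n = -476 (n = -2274 - 1*(-1798) = -2274 + 1798 = -476)
u(C) = 3 + C
L = -11902 (L = (-476 - 51) - 11375 = -527 - 11375 = -11902)
√(u(3) + L) = √((3 + 3) - 11902) = √(6 - 11902) = √(-11896) = 2*I*√2974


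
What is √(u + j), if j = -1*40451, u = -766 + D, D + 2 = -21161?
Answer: 2*I*√15595 ≈ 249.76*I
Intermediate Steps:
D = -21163 (D = -2 - 21161 = -21163)
u = -21929 (u = -766 - 21163 = -21929)
j = -40451
√(u + j) = √(-21929 - 40451) = √(-62380) = 2*I*√15595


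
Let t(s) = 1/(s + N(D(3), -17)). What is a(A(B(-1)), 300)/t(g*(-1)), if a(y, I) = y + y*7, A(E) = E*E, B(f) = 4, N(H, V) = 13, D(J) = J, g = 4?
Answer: 1152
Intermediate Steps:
A(E) = E**2
a(y, I) = 8*y (a(y, I) = y + 7*y = 8*y)
t(s) = 1/(13 + s) (t(s) = 1/(s + 13) = 1/(13 + s))
a(A(B(-1)), 300)/t(g*(-1)) = (8*4**2)/(1/(13 + 4*(-1))) = (8*16)/(1/(13 - 4)) = 128/(1/9) = 128*9 = 1152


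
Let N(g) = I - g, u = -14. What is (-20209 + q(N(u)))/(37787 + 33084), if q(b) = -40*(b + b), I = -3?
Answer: -21089/70871 ≈ -0.29757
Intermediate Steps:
N(g) = -3 - g
q(b) = -80*b
(-20209 + q(N(u)))/(37787 + 33084) = (-20209 - 80*(-3 - 1*(-14)))/(37787 + 33084) = (-20209 - 80*(-3 + 14))/70871 = (-20209 - 80*11)*(1/70871) = (-20209 - 880)*(1/70871) = -21089*1/70871 = -21089/70871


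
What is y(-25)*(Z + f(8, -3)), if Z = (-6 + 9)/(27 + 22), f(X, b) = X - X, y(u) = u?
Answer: -75/49 ≈ -1.5306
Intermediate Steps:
f(X, b) = 0
Z = 3/49 ≈ 0.061224
y(-25)*(Z + f(8, -3)) = -25*(3/49 + 0) = -25*3/49 = -75/49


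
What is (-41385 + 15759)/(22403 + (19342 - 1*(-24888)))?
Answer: -8542/22211 ≈ -0.38458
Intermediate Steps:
(-41385 + 15759)/(22403 + (19342 - 1*(-24888))) = -25626/(22403 + (19342 + 24888)) = -25626/(22403 + 44230) = -25626/66633 = -25626*1/66633 = -8542/22211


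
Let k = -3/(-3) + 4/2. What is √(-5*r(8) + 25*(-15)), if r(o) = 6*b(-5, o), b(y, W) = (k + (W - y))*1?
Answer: 3*I*√95 ≈ 29.24*I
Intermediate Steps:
k = 3 (k = -3*(-⅓) + 4*(½) = 1 + 2 = 3)
b(y, W) = 3 + W - y (b(y, W) = (3 + (W - y))*1 = (3 + W - y)*1 = 3 + W - y)
r(o) = 48 + 6*o (r(o) = 6*(3 + o - 1*(-5)) = 6*(3 + o + 5) = 6*(8 + o) = 48 + 6*o)
√(-5*r(8) + 25*(-15)) = √(-5*(48 + 6*8) + 25*(-15)) = √(-5*(48 + 48) - 375) = √(-5*96 - 375) = √(-480 - 375) = √(-855) = 3*I*√95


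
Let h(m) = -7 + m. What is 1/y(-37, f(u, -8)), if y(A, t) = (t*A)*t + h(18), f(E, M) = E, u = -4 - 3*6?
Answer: -1/17897 ≈ -5.5875e-5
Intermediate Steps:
u = -22 (u = -4 - 18 = -22)
y(A, t) = 11 + A*t² (y(A, t) = (t*A)*t + (-7 + 18) = (A*t)*t + 11 = A*t² + 11 = 11 + A*t²)
1/y(-37, f(u, -8)) = 1/(11 - 37*(-22)²) = 1/(11 - 37*484) = 1/(11 - 17908) = 1/(-17897) = -1/17897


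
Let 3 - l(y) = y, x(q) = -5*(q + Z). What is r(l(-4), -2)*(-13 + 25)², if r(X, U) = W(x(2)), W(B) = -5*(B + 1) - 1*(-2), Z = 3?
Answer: 17568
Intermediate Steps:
x(q) = -15 - 5*q (x(q) = -5*(q + 3) = -5*(3 + q) = -15 - 5*q)
l(y) = 3 - y
W(B) = -3 - 5*B (W(B) = -5*(1 + B) + 2 = (-5 - 5*B) + 2 = -3 - 5*B)
r(X, U) = 122 (r(X, U) = -3 - 5*(-15 - 5*2) = -3 - 5*(-15 - 10) = -3 - 5*(-25) = -3 + 125 = 122)
r(l(-4), -2)*(-13 + 25)² = 122*(-13 + 25)² = 122*12² = 122*144 = 17568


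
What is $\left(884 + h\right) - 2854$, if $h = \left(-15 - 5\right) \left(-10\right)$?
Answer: $-1770$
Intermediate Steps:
$h = 200$ ($h = \left(-20\right) \left(-10\right) = 200$)
$\left(884 + h\right) - 2854 = \left(884 + 200\right) - 2854 = 1084 - 2854 = -1770$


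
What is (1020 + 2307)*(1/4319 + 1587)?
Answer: 22804103058/4319 ≈ 5.2800e+6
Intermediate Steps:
(1020 + 2307)*(1/4319 + 1587) = 3327*(1/4319 + 1587) = 3327*(6854254/4319) = 22804103058/4319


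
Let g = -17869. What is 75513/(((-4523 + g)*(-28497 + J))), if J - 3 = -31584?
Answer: 25171/448422192 ≈ 5.6132e-5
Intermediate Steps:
J = -31581 (J = 3 - 31584 = -31581)
75513/(((-4523 + g)*(-28497 + J))) = 75513/(((-4523 - 17869)*(-28497 - 31581))) = 75513/((-22392*(-60078))) = 75513/1345266576 = 75513*(1/1345266576) = 25171/448422192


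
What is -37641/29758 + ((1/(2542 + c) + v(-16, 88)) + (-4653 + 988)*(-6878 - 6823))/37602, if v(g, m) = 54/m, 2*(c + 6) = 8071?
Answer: 431653850871415619/323542899530136 ≈ 1334.1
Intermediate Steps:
c = 8059/2 (c = -6 + (½)*8071 = -6 + 8071/2 = 8059/2 ≈ 4029.5)
-37641/29758 + ((1/(2542 + c) + v(-16, 88)) + (-4653 + 988)*(-6878 - 6823))/37602 = -37641/29758 + ((1/(2542 + 8059/2) + 54/88) + (-4653 + 988)*(-6878 - 6823))/37602 = -37641*1/29758 + ((1/(13143/2) + 54*(1/88)) - 3665*(-13701))*(1/37602) = -37641/29758 + ((2/13143 + 27/44) + 50214165)*(1/37602) = -37641/29758 + (354949/578292 + 50214165)*(1/37602) = -37641/29758 + (29038450261129/578292)*(1/37602) = -37641/29758 + 29038450261129/21744935784 = 431653850871415619/323542899530136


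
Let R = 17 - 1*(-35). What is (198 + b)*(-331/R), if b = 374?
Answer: -3641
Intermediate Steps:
R = 52 (R = 17 + 35 = 52)
(198 + b)*(-331/R) = (198 + 374)*(-331/52) = 572*(-331*1/52) = 572*(-331/52) = -3641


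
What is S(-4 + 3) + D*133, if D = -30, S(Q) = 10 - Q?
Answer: -3979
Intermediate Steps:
S(-4 + 3) + D*133 = (10 - (-4 + 3)) - 30*133 = (10 - 1*(-1)) - 3990 = (10 + 1) - 3990 = 11 - 3990 = -3979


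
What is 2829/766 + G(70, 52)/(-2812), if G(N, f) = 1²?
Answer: 3977191/1076996 ≈ 3.6929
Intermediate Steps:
G(N, f) = 1
2829/766 + G(70, 52)/(-2812) = 2829/766 + 1/(-2812) = 2829*(1/766) + 1*(-1/2812) = 2829/766 - 1/2812 = 3977191/1076996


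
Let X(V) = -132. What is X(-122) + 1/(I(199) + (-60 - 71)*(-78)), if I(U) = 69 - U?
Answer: -1331615/10088 ≈ -132.00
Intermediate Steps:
X(-122) + 1/(I(199) + (-60 - 71)*(-78)) = -132 + 1/((69 - 1*199) + (-60 - 71)*(-78)) = -132 + 1/((69 - 199) - 131*(-78)) = -132 + 1/(-130 + 10218) = -132 + 1/10088 = -1331615/10088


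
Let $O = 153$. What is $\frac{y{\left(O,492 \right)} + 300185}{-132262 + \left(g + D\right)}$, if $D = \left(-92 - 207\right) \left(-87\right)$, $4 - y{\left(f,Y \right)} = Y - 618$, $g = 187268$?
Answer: $\frac{300315}{81019} \approx 3.7067$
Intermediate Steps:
$y{\left(f,Y \right)} = 622 - Y$ ($y{\left(f,Y \right)} = 4 - \left(Y - 618\right) = 4 - \left(-618 + Y\right) = 622 - Y$)
$D = 26013$ ($D = \left(-299\right) \left(-87\right) = 26013$)
$\frac{y{\left(O,492 \right)} + 300185}{-132262 + \left(g + D\right)} = \frac{\left(622 - 492\right) + 300185}{-132262 + \left(187268 + 26013\right)} = \frac{\left(622 - 492\right) + 300185}{-132262 + 213281} = \frac{130 + 300185}{81019} = 300315 \cdot \frac{1}{81019} = \frac{300315}{81019}$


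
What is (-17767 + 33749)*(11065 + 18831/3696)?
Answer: 108984110787/616 ≈ 1.7692e+8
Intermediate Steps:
(-17767 + 33749)*(11065 + 18831/3696) = 15982*(11065 + 18831*(1/3696)) = 15982*(11065 + 6277/1232) = 15982*(13638357/1232) = 108984110787/616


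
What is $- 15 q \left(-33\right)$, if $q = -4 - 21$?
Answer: $-12375$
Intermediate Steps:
$q = -25$
$- 15 q \left(-33\right) = \left(-15\right) \left(-25\right) \left(-33\right) = 375 \left(-33\right) = -12375$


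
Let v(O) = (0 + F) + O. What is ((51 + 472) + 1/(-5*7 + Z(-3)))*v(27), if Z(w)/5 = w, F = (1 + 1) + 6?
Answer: 183043/10 ≈ 18304.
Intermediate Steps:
F = 8 (F = 2 + 6 = 8)
Z(w) = 5*w
v(O) = 8 + O (v(O) = (0 + 8) + O = 8 + O)
((51 + 472) + 1/(-5*7 + Z(-3)))*v(27) = ((51 + 472) + 1/(-5*7 + 5*(-3)))*(8 + 27) = (523 + 1/(-35 - 15))*35 = (523 + 1/(-50))*35 = (523 - 1/50)*35 = (26149/50)*35 = 183043/10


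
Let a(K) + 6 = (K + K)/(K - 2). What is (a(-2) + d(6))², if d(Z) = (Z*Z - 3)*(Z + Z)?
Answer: 152881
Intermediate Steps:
d(Z) = 2*Z*(-3 + Z²) (d(Z) = (Z² - 3)*(2*Z) = (-3 + Z²)*(2*Z) = 2*Z*(-3 + Z²))
a(K) = -6 + 2*K/(-2 + K) (a(K) = -6 + (K + K)/(K - 2) = -6 + (2*K)/(-2 + K) = -6 + 2*K/(-2 + K))
(a(-2) + d(6))² = (4*(3 - 1*(-2))/(-2 - 2) + 2*6*(-3 + 6²))² = (4*(3 + 2)/(-4) + 2*6*(-3 + 36))² = (4*(-¼)*5 + 2*6*33)² = (-5 + 396)² = 391² = 152881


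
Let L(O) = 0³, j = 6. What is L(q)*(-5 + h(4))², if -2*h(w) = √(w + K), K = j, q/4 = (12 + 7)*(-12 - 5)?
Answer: 0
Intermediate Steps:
q = -1292 (q = 4*((12 + 7)*(-12 - 5)) = 4*(19*(-17)) = 4*(-323) = -1292)
K = 6
h(w) = -√(6 + w)/2 (h(w) = -√(w + 6)/2 = -√(6 + w)/2)
L(O) = 0
L(q)*(-5 + h(4))² = 0*(-5 - √(6 + 4)/2)² = 0*(-5 - √10/2)² = 0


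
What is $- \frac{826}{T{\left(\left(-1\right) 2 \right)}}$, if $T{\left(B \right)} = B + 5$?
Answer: $- \frac{826}{3} \approx -275.33$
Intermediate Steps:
$T{\left(B \right)} = 5 + B$
$- \frac{826}{T{\left(\left(-1\right) 2 \right)}} = - \frac{826}{5 - 2} = - \frac{826}{3}$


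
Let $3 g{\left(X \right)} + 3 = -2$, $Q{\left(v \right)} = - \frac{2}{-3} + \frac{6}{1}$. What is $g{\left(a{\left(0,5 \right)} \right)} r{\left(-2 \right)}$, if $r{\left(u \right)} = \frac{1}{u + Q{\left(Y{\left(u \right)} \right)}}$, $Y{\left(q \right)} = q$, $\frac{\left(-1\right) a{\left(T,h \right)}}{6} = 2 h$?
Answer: $- \frac{5}{14} \approx -0.35714$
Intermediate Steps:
$a{\left(T,h \right)} = - 12 h$ ($a{\left(T,h \right)} = - 6 \cdot 2 h = - 12 h$)
$Q{\left(v \right)} = \frac{20}{3}$ ($Q{\left(v \right)} = \left(-2\right) \left(- \frac{1}{3}\right) + 6 \cdot 1 = \frac{2}{3} + 6 = \frac{20}{3}$)
$g{\left(X \right)} = - \frac{5}{3}$ ($g{\left(X \right)} = -1 + \frac{1}{3} \left(-2\right) = -1 - \frac{2}{3} = - \frac{5}{3}$)
$r{\left(u \right)} = \frac{1}{\frac{20}{3} + u}$ ($r{\left(u \right)} = \frac{1}{u + \frac{20}{3}} = \frac{1}{\frac{20}{3} + u}$)
$g{\left(a{\left(0,5 \right)} \right)} r{\left(-2 \right)} = - \frac{5 \frac{3}{20 + 3 \left(-2\right)}}{3} = - \frac{5 \frac{3}{20 - 6}}{3} = - \frac{5 \cdot \frac{3}{14}}{3} = - \frac{5 \cdot 3 \cdot \frac{1}{14}}{3} = \left(- \frac{5}{3}\right) \frac{3}{14} = - \frac{5}{14}$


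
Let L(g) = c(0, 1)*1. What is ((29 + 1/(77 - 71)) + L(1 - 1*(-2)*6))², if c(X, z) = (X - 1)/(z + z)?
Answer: 7396/9 ≈ 821.78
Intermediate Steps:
c(X, z) = (-1 + X)/(2*z) (c(X, z) = (-1 + X)/((2*z)) = (-1 + X)*(1/(2*z)) = (-1 + X)/(2*z))
L(g) = -½ (L(g) = ((½)*(-1 + 0)/1)*1 = ((½)*1*(-1))*1 = -½*1 = -½)
((29 + 1/(77 - 71)) + L(1 - 1*(-2)*6))² = ((29 + 1/(77 - 71)) - ½)² = ((29 + 1/6) - ½)² = ((29 + ⅙) - ½)² = (175/6 - ½)² = (86/3)² = 7396/9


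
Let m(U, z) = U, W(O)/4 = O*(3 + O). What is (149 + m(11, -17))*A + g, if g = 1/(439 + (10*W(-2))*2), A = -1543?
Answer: -68879519/279 ≈ -2.4688e+5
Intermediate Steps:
W(O) = 4*O*(3 + O) (W(O) = 4*(O*(3 + O)) = 4*O*(3 + O))
g = 1/279 (g = 1/(439 + (10*(4*(-2)*(3 - 2)))*2) = 1/(439 + (10*(4*(-2)*1))*2) = 1/(439 + (10*(-8))*2) = 1/(439 - 80*2) = 1/(439 - 160) = 1/279 ≈ 0.0035842)
(149 + m(11, -17))*A + g = (149 + 11)*(-1543) + 1/279 = 160*(-1543) + 1/279 = -246880 + 1/279 = -68879519/279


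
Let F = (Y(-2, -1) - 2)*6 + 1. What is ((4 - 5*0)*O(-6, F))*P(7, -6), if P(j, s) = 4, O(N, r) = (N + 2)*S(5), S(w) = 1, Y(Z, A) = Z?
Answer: -64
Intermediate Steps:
F = -23 (F = (-2 - 2)*6 + 1 = -4*6 + 1 = -24 + 1 = -23)
O(N, r) = 2 + N (O(N, r) = (N + 2)*1 = (2 + N)*1 = 2 + N)
((4 - 5*0)*O(-6, F))*P(7, -6) = ((4 - 5*0)*(2 - 6))*4 = ((4 + 0)*(-4))*4 = (4*(-4))*4 = -16*4 = -64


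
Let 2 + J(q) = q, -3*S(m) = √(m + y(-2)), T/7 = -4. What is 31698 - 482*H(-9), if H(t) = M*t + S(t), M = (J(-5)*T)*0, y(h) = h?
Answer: 31698 + 482*I*√11/3 ≈ 31698.0 + 532.87*I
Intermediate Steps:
T = -28 (T = 7*(-4) = -28)
S(m) = -√(-2 + m)/3 (S(m) = -√(m - 2)/3 = -√(-2 + m)/3)
J(q) = -2 + q
M = 0 (M = ((-2 - 5)*(-28))*0 = -7*(-28)*0 = 196*0 = 0)
H(t) = -√(-2 + t)/3 (H(t) = 0*t - √(-2 + t)/3 = 0 - √(-2 + t)/3 = -√(-2 + t)/3)
31698 - 482*H(-9) = 31698 - (-482)*√(-2 - 9)/3 = 31698 - (-482)*√(-11)/3 = 31698 - (-482)*I*√11/3 = 31698 + 482*I*√11/3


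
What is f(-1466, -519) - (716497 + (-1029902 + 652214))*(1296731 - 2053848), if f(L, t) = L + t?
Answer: 256518051668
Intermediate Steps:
f(-1466, -519) - (716497 + (-1029902 + 652214))*(1296731 - 2053848) = (-1466 - 519) - (716497 + (-1029902 + 652214))*(1296731 - 2053848) = -1985 - (716497 - 377688)*(-757117) = -1985 - 338809*(-757117) = -1985 - 1*(-256518053653) = -1985 + 256518053653 = 256518051668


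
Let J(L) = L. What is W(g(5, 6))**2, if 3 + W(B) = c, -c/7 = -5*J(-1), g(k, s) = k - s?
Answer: 1444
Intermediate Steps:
c = -35 (c = -(-35)*(-1) = -7*5 = -35)
W(B) = -38 (W(B) = -3 - 35 = -38)
W(g(5, 6))**2 = (-38)**2 = 1444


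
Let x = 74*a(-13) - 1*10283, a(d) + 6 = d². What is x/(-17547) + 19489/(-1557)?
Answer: -114914462/9106893 ≈ -12.618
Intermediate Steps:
a(d) = -6 + d²
x = 1779 (x = 74*(-6 + (-13)²) - 1*10283 = 74*(-6 + 169) - 10283 = 74*163 - 10283 = 12062 - 10283 = 1779)
x/(-17547) + 19489/(-1557) = 1779/(-17547) + 19489/(-1557) = 1779*(-1/17547) + 19489*(-1/1557) = -593/5849 - 19489/1557 = -114914462/9106893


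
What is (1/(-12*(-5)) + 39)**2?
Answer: 5480281/3600 ≈ 1522.3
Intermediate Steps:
(1/(-12*(-5)) + 39)**2 = (-1/12*(-1/5) + 39)**2 = (1/60 + 39)**2 = (2341/60)**2 = 5480281/3600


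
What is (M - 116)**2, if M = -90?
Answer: 42436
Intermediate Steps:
(M - 116)**2 = (-90 - 116)**2 = (-206)**2 = 42436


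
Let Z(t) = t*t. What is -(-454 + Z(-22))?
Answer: -30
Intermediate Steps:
Z(t) = t²
-(-454 + Z(-22)) = -(-454 + (-22)²) = -(-454 + 484) = -1*30 = -30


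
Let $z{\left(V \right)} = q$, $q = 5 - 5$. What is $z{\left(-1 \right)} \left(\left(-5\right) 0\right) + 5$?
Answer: $5$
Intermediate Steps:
$q = 0$
$z{\left(V \right)} = 0$
$z{\left(-1 \right)} \left(\left(-5\right) 0\right) + 5 = 0 \left(\left(-5\right) 0\right) + 5 = 0 \cdot 0 + 5 = 0 + 5 = 5$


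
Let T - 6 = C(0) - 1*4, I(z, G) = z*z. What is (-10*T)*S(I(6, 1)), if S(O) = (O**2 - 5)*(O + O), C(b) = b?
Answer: -1859040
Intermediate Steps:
I(z, G) = z**2
S(O) = 2*O*(-5 + O**2) (S(O) = (-5 + O**2)*(2*O) = 2*O*(-5 + O**2))
T = 2 (T = 6 + (0 - 1*4) = 6 + (0 - 4) = 6 - 4 = 2)
(-10*T)*S(I(6, 1)) = (-10*2)*(2*6**2*(-5 + (6**2)**2)) = -40*36*(-5 + 36**2) = -40*36*(-5 + 1296) = -40*36*1291 = -20*92952 = -1859040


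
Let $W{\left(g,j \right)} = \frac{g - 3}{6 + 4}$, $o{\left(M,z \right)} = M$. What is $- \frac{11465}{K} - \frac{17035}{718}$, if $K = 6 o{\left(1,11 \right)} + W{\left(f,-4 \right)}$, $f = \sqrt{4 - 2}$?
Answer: $- \frac{4747478545}{2331346} + \frac{114650 \sqrt{2}}{3247} \approx -1986.4$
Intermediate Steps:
$f = \sqrt{2} \approx 1.4142$
$W{\left(g,j \right)} = - \frac{3}{10} + \frac{g}{10}$ ($W{\left(g,j \right)} = \frac{-3 + g}{10} = \left(-3 + g\right) \frac{1}{10} = - \frac{3}{10} + \frac{g}{10}$)
$K = \frac{57}{10} + \frac{\sqrt{2}}{10}$ ($K = 6 \cdot 1 - \left(\frac{3}{10} - \frac{\sqrt{2}}{10}\right) = 6 - \left(\frac{3}{10} - \frac{\sqrt{2}}{10}\right) = \frac{57}{10} + \frac{\sqrt{2}}{10} \approx 5.8414$)
$- \frac{11465}{K} - \frac{17035}{718} = - \frac{11465}{\frac{57}{10} + \frac{\sqrt{2}}{10}} - \frac{17035}{718} = - \frac{17035}{718} - \frac{11465}{\frac{57}{10} + \frac{\sqrt{2}}{10}}$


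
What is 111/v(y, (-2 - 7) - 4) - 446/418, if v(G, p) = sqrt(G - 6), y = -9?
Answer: -223/209 - 37*I*sqrt(15)/5 ≈ -1.067 - 28.66*I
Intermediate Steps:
v(G, p) = sqrt(-6 + G)
111/v(y, (-2 - 7) - 4) - 446/418 = 111/(sqrt(-6 - 9)) - 446/418 = 111/(sqrt(-15)) - 446*1/418 = 111/((I*sqrt(15))) - 223/209 = 111*(-I*sqrt(15)/15) - 223/209 = -37*I*sqrt(15)/5 - 223/209 = -223/209 - 37*I*sqrt(15)/5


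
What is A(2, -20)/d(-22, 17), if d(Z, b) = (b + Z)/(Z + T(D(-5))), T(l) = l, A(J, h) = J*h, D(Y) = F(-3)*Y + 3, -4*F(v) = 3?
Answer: -122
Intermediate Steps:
F(v) = -¾ (F(v) = -¼*3 = -¾)
D(Y) = 3 - 3*Y/4 (D(Y) = -3*Y/4 + 3 = 3 - 3*Y/4)
d(Z, b) = (Z + b)/(27/4 + Z) (d(Z, b) = (b + Z)/(Z + (3 - ¾*(-5))) = (Z + b)/(Z + (3 + 15/4)) = (Z + b)/(Z + 27/4) = (Z + b)/(27/4 + Z))
A(2, -20)/d(-22, 17) = (2*(-20))/((4*(-22 + 17)/(27 + 4*(-22)))) = -40/(4*(-5)/(27 - 88)) = -40/(4*(-5)/(-61)) = -40/(4*(-1/61)*(-5)) = -40/20/61 = -40*61/20 = -122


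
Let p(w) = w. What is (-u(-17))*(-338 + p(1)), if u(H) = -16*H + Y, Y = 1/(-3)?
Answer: 274655/3 ≈ 91552.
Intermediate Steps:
Y = -⅓ ≈ -0.33333
u(H) = -⅓ - 16*H (u(H) = -16*H - ⅓ = -⅓ - 16*H)
(-u(-17))*(-338 + p(1)) = (-(-⅓ - 16*(-17)))*(-338 + 1) = -(-⅓ + 272)*(-337) = -1*815/3*(-337) = -815/3*(-337) = 274655/3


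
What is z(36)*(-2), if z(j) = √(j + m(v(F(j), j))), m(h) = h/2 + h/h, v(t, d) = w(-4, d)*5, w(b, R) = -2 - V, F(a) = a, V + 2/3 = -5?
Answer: -√1662/3 ≈ -13.589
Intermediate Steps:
V = -17/3 (V = -⅔ - 5 = -17/3 ≈ -5.6667)
w(b, R) = 11/3 (w(b, R) = -2 - 1*(-17/3) = -2 + 17/3 = 11/3)
v(t, d) = 55/3 (v(t, d) = (11/3)*5 = 55/3)
m(h) = 1 + h/2 (m(h) = h*(½) + 1 = h/2 + 1 = 1 + h/2)
z(j) = √(61/6 + j) (z(j) = √(j + (1 + (½)*(55/3))) = √(j + (1 + 55/6)) = √(j + 61/6) = √(61/6 + j))
z(36)*(-2) = (√(366 + 36*36)/6)*(-2) = (√(366 + 1296)/6)*(-2) = (√1662/6)*(-2) = -√1662/3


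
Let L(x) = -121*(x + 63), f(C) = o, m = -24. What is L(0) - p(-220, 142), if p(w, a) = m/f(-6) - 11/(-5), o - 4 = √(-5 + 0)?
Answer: 2*(-19063*√5 + 76192*I)/(5*(√5 - 4*I)) ≈ -7620.6 - 2.5555*I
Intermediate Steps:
o = 4 + I*√5 (o = 4 + √(-5 + 0) = 4 + √(-5) = 4 + I*√5 ≈ 4.0 + 2.2361*I)
f(C) = 4 + I*√5
p(w, a) = 11/5 - 24/(4 + I*√5) (p(w, a) = -24/(4 + I*√5) - 11/(-5) = -24/(4 + I*√5) - 11*(-⅕) = -24/(4 + I*√5) + 11/5 = 11/5 - 24/(4 + I*√5))
L(x) = -7623 - 121*x (L(x) = -121*(63 + x) = -7623 - 121*x)
L(0) - p(-220, 142) = (-7623 - 121*0) - (-83/35 + 8*I*√5/7) = (-7623 + 0) + (83/35 - 8*I*√5/7) = -7623 + (83/35 - 8*I*√5/7) = -266722/35 - 8*I*√5/7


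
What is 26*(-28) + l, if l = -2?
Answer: -730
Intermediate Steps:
26*(-28) + l = 26*(-28) - 2 = -728 - 2 = -730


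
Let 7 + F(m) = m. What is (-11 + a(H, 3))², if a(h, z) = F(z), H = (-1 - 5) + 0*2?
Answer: 225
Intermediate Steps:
F(m) = -7 + m
H = -6 (H = -6 + 0 = -6)
a(h, z) = -7 + z
(-11 + a(H, 3))² = (-11 + (-7 + 3))² = (-11 - 4)² = (-15)² = 225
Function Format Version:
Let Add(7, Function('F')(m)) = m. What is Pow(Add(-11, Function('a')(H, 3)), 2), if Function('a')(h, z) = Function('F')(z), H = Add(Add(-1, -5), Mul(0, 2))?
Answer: 225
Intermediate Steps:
Function('F')(m) = Add(-7, m)
H = -6 (H = Add(-6, 0) = -6)
Function('a')(h, z) = Add(-7, z)
Pow(Add(-11, Function('a')(H, 3)), 2) = Pow(Add(-11, Add(-7, 3)), 2) = Pow(Add(-11, -4), 2) = Pow(-15, 2) = 225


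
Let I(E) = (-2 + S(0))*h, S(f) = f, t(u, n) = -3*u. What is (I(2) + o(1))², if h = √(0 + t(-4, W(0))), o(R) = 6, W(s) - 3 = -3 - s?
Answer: 84 - 48*√3 ≈ 0.86156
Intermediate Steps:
W(s) = -s (W(s) = 3 + (-3 - s) = -s)
h = 2*√3 (h = √(0 - 3*(-4)) = √(0 + 12) = √12 = 2*√3 ≈ 3.4641)
I(E) = -4*√3 (I(E) = (-2 + 0)*(2*√3) = -4*√3)
(I(2) + o(1))² = (-4*√3 + 6)² = (6 - 4*√3)²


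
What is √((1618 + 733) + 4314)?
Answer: √6665 ≈ 81.639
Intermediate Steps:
√((1618 + 733) + 4314) = √(2351 + 4314) = √6665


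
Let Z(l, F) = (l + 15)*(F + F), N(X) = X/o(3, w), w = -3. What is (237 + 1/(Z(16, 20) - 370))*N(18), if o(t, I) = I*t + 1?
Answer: -618573/1160 ≈ -533.25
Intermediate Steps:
o(t, I) = 1 + I*t
N(X) = -X/8 (N(X) = X/(1 - 3*3) = X/(1 - 9) = X/(-8) = X*(-⅛) = -X/8)
Z(l, F) = 2*F*(15 + l) (Z(l, F) = (15 + l)*(2*F) = 2*F*(15 + l))
(237 + 1/(Z(16, 20) - 370))*N(18) = (237 + 1/(2*20*(15 + 16) - 370))*(-⅛*18) = (237 + 1/(2*20*31 - 370))*(-9/4) = (237 + 1/(1240 - 370))*(-9/4) = (237 + 1/870)*(-9/4) = (206191/870)*(-9/4) = -618573/1160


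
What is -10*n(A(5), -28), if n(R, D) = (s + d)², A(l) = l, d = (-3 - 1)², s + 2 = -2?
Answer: -1440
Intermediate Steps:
s = -4 (s = -2 - 2 = -4)
d = 16 (d = (-4)² = 16)
n(R, D) = 144 (n(R, D) = (-4 + 16)² = 12² = 144)
-10*n(A(5), -28) = -10*144 = -1440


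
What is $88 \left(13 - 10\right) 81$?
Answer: $21384$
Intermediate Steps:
$88 \left(13 - 10\right) 81 = 88 \cdot 3 \cdot 81 = 264 \cdot 81 = 21384$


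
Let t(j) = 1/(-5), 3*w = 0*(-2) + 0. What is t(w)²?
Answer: 1/25 ≈ 0.040000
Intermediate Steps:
w = 0 (w = (0*(-2) + 0)/3 = (0 + 0)/3 = (⅓)*0 = 0)
t(j) = -⅕
t(w)² = (-⅕)² = 1/25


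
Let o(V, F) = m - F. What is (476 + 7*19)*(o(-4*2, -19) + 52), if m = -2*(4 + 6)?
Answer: 31059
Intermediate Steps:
m = -20 (m = -2*10 = -20)
o(V, F) = -20 - F
(476 + 7*19)*(o(-4*2, -19) + 52) = (476 + 7*19)*((-20 - 1*(-19)) + 52) = (476 + 133)*((-20 + 19) + 52) = 609*(-1 + 52) = 609*51 = 31059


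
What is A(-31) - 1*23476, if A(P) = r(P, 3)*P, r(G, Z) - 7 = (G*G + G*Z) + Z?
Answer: -50694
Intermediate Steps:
r(G, Z) = 7 + Z + G² + G*Z (r(G, Z) = 7 + ((G*G + G*Z) + Z) = 7 + ((G² + G*Z) + Z) = 7 + (Z + G² + G*Z) = 7 + Z + G² + G*Z)
A(P) = P*(10 + P² + 3*P) (A(P) = (7 + 3 + P² + P*3)*P = (7 + 3 + P² + 3*P)*P = (10 + P² + 3*P)*P = P*(10 + P² + 3*P))
A(-31) - 1*23476 = -31*(10 + (-31)² + 3*(-31)) - 1*23476 = -31*(10 + 961 - 93) - 23476 = -31*878 - 23476 = -27218 - 23476 = -50694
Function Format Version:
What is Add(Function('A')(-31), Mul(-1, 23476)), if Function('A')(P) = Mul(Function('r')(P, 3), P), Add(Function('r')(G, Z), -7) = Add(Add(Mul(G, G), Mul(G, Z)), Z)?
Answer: -50694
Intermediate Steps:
Function('r')(G, Z) = Add(7, Z, Pow(G, 2), Mul(G, Z)) (Function('r')(G, Z) = Add(7, Add(Add(Mul(G, G), Mul(G, Z)), Z)) = Add(7, Add(Add(Pow(G, 2), Mul(G, Z)), Z)) = Add(7, Add(Z, Pow(G, 2), Mul(G, Z))) = Add(7, Z, Pow(G, 2), Mul(G, Z)))
Function('A')(P) = Mul(P, Add(10, Pow(P, 2), Mul(3, P))) (Function('A')(P) = Mul(Add(7, 3, Pow(P, 2), Mul(P, 3)), P) = Mul(Add(7, 3, Pow(P, 2), Mul(3, P)), P) = Mul(Add(10, Pow(P, 2), Mul(3, P)), P) = Mul(P, Add(10, Pow(P, 2), Mul(3, P))))
Add(Function('A')(-31), Mul(-1, 23476)) = Add(Mul(-31, Add(10, Pow(-31, 2), Mul(3, -31))), Mul(-1, 23476)) = Add(Mul(-31, Add(10, 961, -93)), -23476) = Add(Mul(-31, 878), -23476) = Add(-27218, -23476) = -50694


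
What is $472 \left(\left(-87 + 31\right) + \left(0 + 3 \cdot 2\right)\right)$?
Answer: $-23600$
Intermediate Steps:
$472 \left(\left(-87 + 31\right) + \left(0 + 3 \cdot 2\right)\right) = 472 \left(-56 + \left(0 + 6\right)\right) = 472 \left(-56 + 6\right) = 472 \left(-50\right) = -23600$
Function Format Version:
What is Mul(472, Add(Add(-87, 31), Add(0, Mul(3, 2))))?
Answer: -23600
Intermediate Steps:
Mul(472, Add(Add(-87, 31), Add(0, Mul(3, 2)))) = Mul(472, Add(-56, Add(0, 6))) = Mul(472, Add(-56, 6)) = Mul(472, -50) = -23600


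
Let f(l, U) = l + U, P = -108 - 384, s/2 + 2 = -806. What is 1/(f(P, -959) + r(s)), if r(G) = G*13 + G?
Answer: -1/24075 ≈ -4.1537e-5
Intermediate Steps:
s = -1616 (s = -4 + 2*(-806) = -4 - 1612 = -1616)
r(G) = 14*G (r(G) = 13*G + G = 14*G)
P = -492
f(l, U) = U + l
1/(f(P, -959) + r(s)) = 1/((-959 - 492) + 14*(-1616)) = 1/(-1451 - 22624) = 1/(-24075) = -1/24075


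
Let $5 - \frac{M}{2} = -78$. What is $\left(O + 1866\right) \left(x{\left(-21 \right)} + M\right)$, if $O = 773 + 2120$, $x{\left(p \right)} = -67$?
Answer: $471141$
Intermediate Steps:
$M = 166$ ($M = 10 - -156 = 10 + 156 = 166$)
$O = 2893$
$\left(O + 1866\right) \left(x{\left(-21 \right)} + M\right) = \left(2893 + 1866\right) \left(-67 + 166\right) = 4759 \cdot 99 = 471141$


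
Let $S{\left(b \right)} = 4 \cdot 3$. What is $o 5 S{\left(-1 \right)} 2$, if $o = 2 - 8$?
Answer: $-720$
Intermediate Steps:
$S{\left(b \right)} = 12$
$o = -6$ ($o = 2 - 8 = -6$)
$o 5 S{\left(-1 \right)} 2 = \left(-6\right) 5 \cdot 12 \cdot 2 = \left(-30\right) 24 = -720$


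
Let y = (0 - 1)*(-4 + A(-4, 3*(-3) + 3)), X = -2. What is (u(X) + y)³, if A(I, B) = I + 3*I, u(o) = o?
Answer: 5832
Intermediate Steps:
A(I, B) = 4*I
y = 20 (y = (0 - 1)*(-4 + 4*(-4)) = -(-4 - 16) = -1*(-20) = 20)
(u(X) + y)³ = (-2 + 20)³ = 18³ = 5832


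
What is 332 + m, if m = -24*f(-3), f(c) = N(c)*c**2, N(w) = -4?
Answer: 1196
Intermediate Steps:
f(c) = -4*c**2
m = 864 (m = -(-96)*(-3)**2 = -(-96)*9 = -24*(-36) = 864)
332 + m = 332 + 864 = 1196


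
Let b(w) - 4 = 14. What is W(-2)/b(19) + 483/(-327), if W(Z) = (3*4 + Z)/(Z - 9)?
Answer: -16484/10791 ≈ -1.5276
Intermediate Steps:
b(w) = 18 (b(w) = 4 + 14 = 18)
W(Z) = (12 + Z)/(-9 + Z)
W(-2)/b(19) + 483/(-327) = ((12 - 2)/(-9 - 2))/18 + 483/(-327) = (10/(-11))*(1/18) + 483*(-1/327) = -1/11*10*(1/18) - 161/109 = -10/11*1/18 - 161/109 = -5/99 - 161/109 = -16484/10791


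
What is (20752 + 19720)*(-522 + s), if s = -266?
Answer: -31891936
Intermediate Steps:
(20752 + 19720)*(-522 + s) = (20752 + 19720)*(-522 - 266) = 40472*(-788) = -31891936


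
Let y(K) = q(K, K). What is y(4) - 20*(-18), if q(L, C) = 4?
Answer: 364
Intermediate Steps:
y(K) = 4
y(4) - 20*(-18) = 4 - 20*(-18) = 4 + 360 = 364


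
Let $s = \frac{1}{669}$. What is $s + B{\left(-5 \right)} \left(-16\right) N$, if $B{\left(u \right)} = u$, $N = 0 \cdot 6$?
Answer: $\frac{1}{669} \approx 0.0014948$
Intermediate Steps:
$N = 0$
$s = \frac{1}{669} \approx 0.0014948$
$s + B{\left(-5 \right)} \left(-16\right) N = \frac{1}{669} + \left(-5\right) \left(-16\right) 0 = \frac{1}{669} + 80 \cdot 0 = \frac{1}{669} + 0 = \frac{1}{669}$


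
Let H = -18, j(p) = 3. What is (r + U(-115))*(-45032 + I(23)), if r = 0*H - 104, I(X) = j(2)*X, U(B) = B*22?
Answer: 118432542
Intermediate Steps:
U(B) = 22*B
I(X) = 3*X
r = -104 (r = 0*(-18) - 104 = 0 - 104 = -104)
(r + U(-115))*(-45032 + I(23)) = (-104 + 22*(-115))*(-45032 + 3*23) = (-104 - 2530)*(-45032 + 69) = -2634*(-44963) = 118432542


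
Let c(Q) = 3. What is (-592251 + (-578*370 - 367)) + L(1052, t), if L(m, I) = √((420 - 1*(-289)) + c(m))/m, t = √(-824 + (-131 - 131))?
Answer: -806478 + √178/526 ≈ -8.0648e+5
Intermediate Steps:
t = I*√1086 (t = √(-824 - 262) = √(-1086) = I*√1086 ≈ 32.955*I)
L(m, I) = 2*√178/m (L(m, I) = √((420 - 1*(-289)) + 3)/m = √((420 + 289) + 3)/m = √(709 + 3)/m = √712/m = (2*√178)/m = 2*√178/m)
(-592251 + (-578*370 - 367)) + L(1052, t) = (-592251 + (-578*370 - 367)) + 2*√178/1052 = (-592251 + (-213860 - 367)) + 2*√178*(1/1052) = (-592251 - 214227) + √178/526 = -806478 + √178/526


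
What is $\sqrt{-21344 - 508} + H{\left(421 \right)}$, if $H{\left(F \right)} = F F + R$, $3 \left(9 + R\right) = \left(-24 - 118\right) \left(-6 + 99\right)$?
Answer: $172830 + 6 i \sqrt{607} \approx 1.7283 \cdot 10^{5} + 147.82 i$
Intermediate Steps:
$R = -4411$ ($R = -9 + \frac{\left(-24 - 118\right) \left(-6 + 99\right)}{3} = -9 + \frac{\left(-142\right) 93}{3} = -9 + \frac{1}{3} \left(-13206\right) = -9 - 4402 = -4411$)
$H{\left(F \right)} = -4411 + F^{2}$ ($H{\left(F \right)} = F F - 4411 = F^{2} - 4411 = -4411 + F^{2}$)
$\sqrt{-21344 - 508} + H{\left(421 \right)} = \sqrt{-21344 - 508} - \left(4411 - 421^{2}\right) = \sqrt{-21852} + \left(-4411 + 177241\right) = 6 i \sqrt{607} + 172830 = 172830 + 6 i \sqrt{607}$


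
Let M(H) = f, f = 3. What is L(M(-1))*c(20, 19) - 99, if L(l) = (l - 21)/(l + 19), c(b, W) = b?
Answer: -1269/11 ≈ -115.36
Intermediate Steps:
M(H) = 3
L(l) = (-21 + l)/(19 + l)
L(M(-1))*c(20, 19) - 99 = ((-21 + 3)/(19 + 3))*20 - 99 = (-18/22)*20 - 99 = ((1/22)*(-18))*20 - 99 = -9/11*20 - 99 = -180/11 - 99 = -1269/11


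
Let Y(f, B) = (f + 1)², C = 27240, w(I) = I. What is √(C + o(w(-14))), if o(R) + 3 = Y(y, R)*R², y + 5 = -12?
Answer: √77413 ≈ 278.23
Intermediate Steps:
y = -17 (y = -5 - 12 = -17)
Y(f, B) = (1 + f)²
o(R) = -3 + 256*R² (o(R) = -3 + (1 - 17)²*R² = -3 + (-16)²*R² = -3 + 256*R²)
√(C + o(w(-14))) = √(27240 + (-3 + 256*(-14)²)) = √(27240 + (-3 + 256*196)) = √(27240 + (-3 + 50176)) = √(27240 + 50173) = √77413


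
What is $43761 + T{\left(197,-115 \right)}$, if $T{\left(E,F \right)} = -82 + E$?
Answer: $43876$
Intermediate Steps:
$43761 + T{\left(197,-115 \right)} = 43761 + \left(-82 + 197\right) = 43761 + 115 = 43876$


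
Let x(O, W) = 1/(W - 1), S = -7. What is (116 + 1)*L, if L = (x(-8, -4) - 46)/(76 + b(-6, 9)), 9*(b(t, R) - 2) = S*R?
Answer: -27027/355 ≈ -76.132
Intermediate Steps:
x(O, W) = 1/(-1 + W)
b(t, R) = 2 - 7*R/9 (b(t, R) = 2 + (-7*R)/9 = 2 - 7*R/9)
L = -231/355 (L = (1/(-1 - 4) - 46)/(76 + (2 - 7/9*9)) = (1/(-5) - 46)/(76 + (2 - 7)) = (-1/5 - 46)/(76 - 5) = -231/5/71 = -231/5*1/71 = -231/355 ≈ -0.65070)
(116 + 1)*L = (116 + 1)*(-231/355) = 117*(-231/355) = -27027/355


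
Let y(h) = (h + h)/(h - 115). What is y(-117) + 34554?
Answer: 4008381/116 ≈ 34555.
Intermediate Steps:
y(h) = 2*h/(-115 + h) (y(h) = (2*h)/(-115 + h) = 2*h/(-115 + h))
y(-117) + 34554 = 2*(-117)/(-115 - 117) + 34554 = 2*(-117)/(-232) + 34554 = 2*(-117)*(-1/232) + 34554 = 117/116 + 34554 = 4008381/116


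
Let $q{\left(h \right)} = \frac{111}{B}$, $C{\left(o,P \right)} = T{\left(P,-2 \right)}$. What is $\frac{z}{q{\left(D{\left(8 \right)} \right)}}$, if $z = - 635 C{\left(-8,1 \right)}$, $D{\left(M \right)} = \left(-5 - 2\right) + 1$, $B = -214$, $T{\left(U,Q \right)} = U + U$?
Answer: $\frac{271780}{111} \approx 2448.5$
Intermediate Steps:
$T{\left(U,Q \right)} = 2 U$
$C{\left(o,P \right)} = 2 P$
$D{\left(M \right)} = -6$ ($D{\left(M \right)} = -7 + 1 = -6$)
$q{\left(h \right)} = - \frac{111}{214}$ ($q{\left(h \right)} = \frac{111}{-214} = 111 \left(- \frac{1}{214}\right) = - \frac{111}{214}$)
$z = -1270$ ($z = - 635 \cdot 2 \cdot 1 = \left(-635\right) 2 = -1270$)
$\frac{z}{q{\left(D{\left(8 \right)} \right)}} = - \frac{1270}{- \frac{111}{214}} = \left(-1270\right) \left(- \frac{214}{111}\right) = \frac{271780}{111}$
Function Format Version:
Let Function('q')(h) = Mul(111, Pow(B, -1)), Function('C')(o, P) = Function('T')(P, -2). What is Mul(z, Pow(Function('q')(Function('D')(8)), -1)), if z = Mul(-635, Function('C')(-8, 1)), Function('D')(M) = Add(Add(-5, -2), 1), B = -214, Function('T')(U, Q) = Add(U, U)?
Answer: Rational(271780, 111) ≈ 2448.5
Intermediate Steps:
Function('T')(U, Q) = Mul(2, U)
Function('C')(o, P) = Mul(2, P)
Function('D')(M) = -6 (Function('D')(M) = Add(-7, 1) = -6)
Function('q')(h) = Rational(-111, 214) (Function('q')(h) = Mul(111, Pow(-214, -1)) = Mul(111, Rational(-1, 214)) = Rational(-111, 214))
z = -1270 (z = Mul(-635, Mul(2, 1)) = Mul(-635, 2) = -1270)
Mul(z, Pow(Function('q')(Function('D')(8)), -1)) = Mul(-1270, Pow(Rational(-111, 214), -1)) = Mul(-1270, Rational(-214, 111)) = Rational(271780, 111)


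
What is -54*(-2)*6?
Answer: 648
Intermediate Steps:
-54*(-2)*6 = -9*(-12)*6 = 108*6 = 648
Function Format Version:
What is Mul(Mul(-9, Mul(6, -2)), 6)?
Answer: 648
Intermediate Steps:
Mul(Mul(-9, Mul(6, -2)), 6) = Mul(Mul(-9, -12), 6) = Mul(108, 6) = 648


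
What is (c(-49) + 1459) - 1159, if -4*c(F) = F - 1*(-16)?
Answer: 1233/4 ≈ 308.25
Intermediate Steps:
c(F) = -4 - F/4 (c(F) = -(F - 1*(-16))/4 = -(F + 16)/4 = -(16 + F)/4 = -4 - F/4)
(c(-49) + 1459) - 1159 = ((-4 - 1/4*(-49)) + 1459) - 1159 = ((-4 + 49/4) + 1459) - 1159 = (33/4 + 1459) - 1159 = 5869/4 - 1159 = 1233/4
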